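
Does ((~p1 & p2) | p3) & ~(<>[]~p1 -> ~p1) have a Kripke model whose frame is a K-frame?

Satisfiable (open branch found)

1. ((~p1 & p2) | p3) & ~(<>[]~p1 -> ~p1), u
2. (~p1 & p2) | p3, u   [&-rule on 1]
3. ~(<>[]~p1 -> ~p1), u   [&-rule on 1]
4. <>[]~p1, u   [~->-rule on 3]
5. p1, u   [~->-rule on 3]
6. p3, u   [|-rule on 2 (branches; this branch)]
7. []~p1, v   [<>-rule on 4: fresh world v, uRv]
Accessibility: uRv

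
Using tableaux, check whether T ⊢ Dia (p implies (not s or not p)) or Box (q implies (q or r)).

Yes, valid

Tableau for the negation not (Dia (p implies (not s or not p)) or Box (q implies (q or r))):
1. not (Dia (p implies (not s or not p)) or Box (q implies (q or r))), 0
2. not Dia (p implies (not s or not p)), 0
3. not Box (q implies (q or r)), 0
4. not (p implies (not s or not p)), 0
5. p, 0
6. not (not s or not p), 0
7. s, 0
8. not (q implies (q or r)), 1
9. q, 1
10. not (q or r), 1
11. not q, 1
12. not r, 1
Accessibility: 0R0, 0R1, 1R1
Branch closes: q and not q both at 1.
Every branch of the negation's tableau closes; the branch above is one of them.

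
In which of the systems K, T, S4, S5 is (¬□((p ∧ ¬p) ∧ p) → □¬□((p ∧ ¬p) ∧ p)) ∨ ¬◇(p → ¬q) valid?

T, S4, S5

K-tableau for the negation ¬((¬□((p ∧ ¬p) ∧ p) → □¬□((p ∧ ¬p) ∧ p)) ∨ ¬◇(p → ¬q)):
1. ¬((¬□((p ∧ ¬p) ∧ p) → □¬□((p ∧ ¬p) ∧ p)) ∨ ¬◇(p → ¬q)), u
2. ¬(¬□((p ∧ ¬p) ∧ p) → □¬□((p ∧ ¬p) ∧ p)), u
3. ◇(p → ¬q), u
4. ¬□((p ∧ ¬p) ∧ p), u
5. ¬□¬□((p ∧ ¬p) ∧ p), u
6. p → ¬q, v
7. ¬q, v
8. ¬((p ∧ ¬p) ∧ p), w
9. ¬p, w
10. □((p ∧ ¬p) ∧ p), x
Accessibility: uRv, uRw, uRx
Complete open branch: countermodel on a K-frame, so not valid in K.
T-tableau for the negation ¬((¬□((p ∧ ¬p) ∧ p) → □¬□((p ∧ ¬p) ∧ p)) ∨ ¬◇(p → ¬q)):
1. ¬((¬□((p ∧ ¬p) ∧ p) → □¬□((p ∧ ¬p) ∧ p)) ∨ ¬◇(p → ¬q)), u
2. ¬(¬□((p ∧ ¬p) ∧ p) → □¬□((p ∧ ¬p) ∧ p)), u
3. ◇(p → ¬q), u
4. ¬□((p ∧ ¬p) ∧ p), u
5. ¬□¬□((p ∧ ¬p) ∧ p), u
6. p → ¬q, v
7. ¬q, v
8. ¬((p ∧ ¬p) ∧ p), w
9. ¬(p ∧ ¬p), w
10. p, w
11. □((p ∧ ¬p) ∧ p), x
12. (p ∧ ¬p) ∧ p, x
13. p ∧ ¬p, x
14. p, x
15. ¬p, x
Accessibility: uRu, uRv, uRw, uRx, vRv, wRw, xRx
Branch closes: p and ¬p both at x.
Every branch closes (one shown): valid in T, hence also in S4, S5 (every theorem of T is a theorem of S4 and S5).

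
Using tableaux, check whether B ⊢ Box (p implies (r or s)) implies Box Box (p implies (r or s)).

Invalid (countermodel exists)

Tableau for the negation not (Box (p implies (r or s)) implies Box Box (p implies (r or s))):
1. not (Box (p implies (r or s)) implies Box Box (p implies (r or s))), w0
2. Box (p implies (r or s)), w0
3. not Box Box (p implies (r or s)), w0
4. p implies (r or s), w0
5. r or s, w0
6. s, w0
7. not Box (p implies (r or s)), w1
8. p implies (r or s), w1
9. r or s, w1
10. s, w1
11. not (p implies (r or s)), w2
12. p, w2
13. not (r or s), w2
14. not r, w2
15. not s, w2
Accessibility: w0Rw0, w0Rw1, w1Rw0, w1Rw1, w1Rw2, w2Rw1, w2Rw2
The negation has an open branch (countermodel exists).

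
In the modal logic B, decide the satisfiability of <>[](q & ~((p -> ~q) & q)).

Satisfiable

1. <>[](q & ~((p -> ~q) & q)), 0
2. [](q & ~((p -> ~q) & q)), 1   [<>-rule on 1: fresh world 1, 0R1]
3. q & ~((p -> ~q) & q), 0   [[]-rule on 2 via 1R0]
4. q, 0   [&-rule on 3]
5. ~((p -> ~q) & q), 0   [&-rule on 3]
6. q & ~((p -> ~q) & q), 1   [[]-rule on 2 via 1R1]
7. q, 1   [&-rule on 6]
8. ~((p -> ~q) & q), 1   [&-rule on 6]
9. ~(p -> ~q), 0   [~&-rule on 5 (branches; this branch)]
10. p, 0   [~->-rule on 9]
11. ~(p -> ~q), 1   [~&-rule on 8 (branches; this branch)]
12. p, 1   [~->-rule on 11]
Accessibility: 0R0, 0R1, 1R0, 1R1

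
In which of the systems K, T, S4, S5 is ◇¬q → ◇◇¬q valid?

T-tableau for the negation ¬(◇¬q → ◇◇¬q):
1. ¬(◇¬q → ◇◇¬q), u
2. ◇¬q, u
3. ¬◇◇¬q, u
4. ¬◇¬q, u
5. q, u
6. ¬q, v
7. ¬◇¬q, v
8. q, v
Accessibility: uRu, uRv, vRv
Branch closes: q and ¬q both at v.
Every branch closes (one shown): valid in T, hence also in S4, S5 (every theorem of T is a theorem of S4 and S5).
K-tableau for the negation ¬(◇¬q → ◇◇¬q):
1. ¬(◇¬q → ◇◇¬q), u
2. ◇¬q, u
3. ¬◇◇¬q, u
4. ¬q, v
5. ¬◇¬q, v
Accessibility: uRv
Complete open branch: countermodel on a K-frame, so not valid in K.

T, S4, S5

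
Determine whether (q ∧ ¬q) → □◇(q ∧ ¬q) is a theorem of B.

Tableau for the negation ¬((q ∧ ¬q) → □◇(q ∧ ¬q)):
1. ¬((q ∧ ¬q) → □◇(q ∧ ¬q)), w0
2. q ∧ ¬q, w0
3. ¬□◇(q ∧ ¬q), w0
4. q, w0
5. ¬q, w0
Accessibility: w0Rw0
Branch closes: q and ¬q both at w0.
All branches of the negation close; one closing branch shown above.

Yes, valid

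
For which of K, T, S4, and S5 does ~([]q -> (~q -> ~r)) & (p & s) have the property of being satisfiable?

K

T-tableau for the formula:
1. ~([]q -> (~q -> ~r)) & (p & s), 0
2. ~([]q -> (~q -> ~r)), 0
3. p & s, 0
4. []q, 0
5. ~(~q -> ~r), 0
6. p, 0
7. s, 0
8. ~q, 0
9. r, 0
10. q, 0
Accessibility: 0R0
Branch closes: q and ~q both at 0.
Every branch closes (one shown): unsatisfiable in T, hence also in S4, S5 (every S4/S5-frame is a T-frame).
K-tableau for the formula:
1. ~([]q -> (~q -> ~r)) & (p & s), 0
2. ~([]q -> (~q -> ~r)), 0
3. p & s, 0
4. []q, 0
5. ~(~q -> ~r), 0
6. p, 0
7. s, 0
8. ~q, 0
9. r, 0
Complete open branch: satisfiable in K.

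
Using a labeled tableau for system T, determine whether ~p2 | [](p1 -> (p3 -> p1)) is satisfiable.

Satisfiable

1. ~p2 | [](p1 -> (p3 -> p1)), u
2. [](p1 -> (p3 -> p1)), u
3. p1 -> (p3 -> p1), u
4. p3 -> p1, u
5. p1, u
Accessibility: uRu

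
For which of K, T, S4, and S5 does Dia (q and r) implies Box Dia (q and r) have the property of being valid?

S5-tableau for the negation not (Dia (q and r) implies Box Dia (q and r)):
1. not (Dia (q and r) implies Box Dia (q and r)), 0
2. Dia (q and r), 0   [neg-implies-rule on 1]
3. not Box Dia (q and r), 0   [neg-implies-rule on 1]
4. q and r, 1   [Dia-rule on 2: fresh world 1, 0R1]
5. q, 1   [and-rule on 4]
6. r, 1   [and-rule on 4]
7. not Dia (q and r), 2   [neg-Box-rule on 3: fresh world 2, 0R2]
8. not (q and r), 0   [neg-Dia-rule on 7 via 2R0]
9. not (q and r), 1   [neg-Dia-rule on 7 via 2R1]
10. not (q and r), 2   [neg-Dia-rule on 7 via 2R2]
11. not r, 0   [neg-and-rule on 8 (branches; this branch)]
12. not r, 1   [neg-and-rule on 9 (branches; this branch)]
Accessibility: 0R0, 0R1, 0R2, 1R0, 1R1, 1R2, 2R0, 2R1, 2R2
Branch closes: r and not r both at 1.
Every branch closes (one shown): valid in S5.
S4-tableau for the negation not (Dia (q and r) implies Box Dia (q and r)):
1. not (Dia (q and r) implies Box Dia (q and r)), 0
2. Dia (q and r), 0   [neg-implies-rule on 1]
3. not Box Dia (q and r), 0   [neg-implies-rule on 1]
4. q and r, 1   [Dia-rule on 2: fresh world 1, 0R1]
5. q, 1   [and-rule on 4]
6. r, 1   [and-rule on 4]
7. not Dia (q and r), 2   [neg-Box-rule on 3: fresh world 2, 0R2]
8. not (q and r), 2   [neg-Dia-rule on 7 via 2R2]
9. not r, 2   [neg-and-rule on 8 (branches; this branch)]
Accessibility: 0R0, 0R1, 0R2, 1R1, 2R2
Complete open branch: countermodel on an S4-frame, so not valid in S4, nor in K, T (the same frame is also a K-frame and a T-frame).

S5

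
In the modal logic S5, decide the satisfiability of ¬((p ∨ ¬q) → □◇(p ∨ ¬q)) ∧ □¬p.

1. ¬((p ∨ ¬q) → □◇(p ∨ ¬q)) ∧ □¬p, u
2. ¬((p ∨ ¬q) → □◇(p ∨ ¬q)), u   [∧-rule on 1]
3. □¬p, u   [∧-rule on 1]
4. p ∨ ¬q, u   [¬→-rule on 2]
5. ¬□◇(p ∨ ¬q), u   [¬→-rule on 2]
6. ¬p, u   [□-rule on 3 via uRu]
7. ¬q, u   [∨-rule on 4 (branches; this branch)]
8. ¬◇(p ∨ ¬q), v   [¬□-rule on 5: fresh world v, uRv]
9. ¬p, v   [□-rule on 3 via uRv]
10. ¬(p ∨ ¬q), u   [¬◇-rule on 8 via vRu]
11. q, u   [¬∨-rule on 10]
Accessibility: uRu, uRv, vRu, vRv
Branch closes: q and ¬q both at u.
All branches of the tableau close; one closing branch shown above.

Unsatisfiable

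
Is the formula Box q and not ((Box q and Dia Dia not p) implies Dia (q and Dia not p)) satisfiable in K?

1. Box q and not ((Box q and Dia Dia not p) implies Dia (q and Dia not p)), u
2. Box q, u
3. not ((Box q and Dia Dia not p) implies Dia (q and Dia not p)), u
4. Box q and Dia Dia not p, u
5. not Dia (q and Dia not p), u
6. Dia Dia not p, u
7. Dia not p, v
8. q, v
9. not (q and Dia not p), v
10. not Dia not p, v
11. not p, w
12. p, w
Accessibility: uRv, vRw
Branch closes: p and not p both at w.
Every branch closes; the branch above is one of them.

Unsatisfiable (every branch closes)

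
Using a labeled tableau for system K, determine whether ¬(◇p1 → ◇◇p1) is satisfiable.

1. ¬(◇p1 → ◇◇p1), u
2. ◇p1, u
3. ¬◇◇p1, u
4. p1, v
5. ¬◇p1, v
Accessibility: uRv

Yes, satisfiable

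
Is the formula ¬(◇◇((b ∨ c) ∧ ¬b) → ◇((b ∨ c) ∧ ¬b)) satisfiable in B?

1. ¬(◇◇((b ∨ c) ∧ ¬b) → ◇((b ∨ c) ∧ ¬b)), 0
2. ◇◇((b ∨ c) ∧ ¬b), 0   [¬→-rule on 1]
3. ¬◇((b ∨ c) ∧ ¬b), 0   [¬→-rule on 1]
4. ¬((b ∨ c) ∧ ¬b), 0   [¬◇-rule on 3 via 0R0]
5. b, 0   [¬∧-rule on 4 (branches; this branch)]
6. ◇((b ∨ c) ∧ ¬b), 1   [◇-rule on 2: fresh world 1, 0R1]
7. ¬((b ∨ c) ∧ ¬b), 1   [¬◇-rule on 3 via 0R1]
8. b, 1   [¬∧-rule on 7 (branches; this branch)]
9. (b ∨ c) ∧ ¬b, 2   [◇-rule on 6: fresh world 2, 1R2]
10. b ∨ c, 2   [∧-rule on 9]
11. ¬b, 2   [∧-rule on 9]
12. c, 2   [∨-rule on 10 (branches; this branch)]
Accessibility: 0R0, 0R1, 1R0, 1R1, 1R2, 2R1, 2R2

Yes, satisfiable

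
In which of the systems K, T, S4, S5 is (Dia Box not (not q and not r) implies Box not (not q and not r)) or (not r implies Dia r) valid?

S4-tableau for the negation not ((Dia Box not (not q and not r) implies Box not (not q and not r)) or (not r implies Dia r)):
1. not ((Dia Box not (not q and not r) implies Box not (not q and not r)) or (not r implies Dia r)), u
2. not (Dia Box not (not q and not r) implies Box not (not q and not r)), u
3. not (not r implies Dia r), u
4. Dia Box not (not q and not r), u
5. not Box not (not q and not r), u
6. not r, u
7. not Dia r, u
8. Box not (not q and not r), v
9. not r, v
10. not (not q and not r), v
11. q, v
12. not q and not r, w
13. not q, w
14. not r, w
Accessibility: uRu, uRv, uRw, vRv, wRw
Complete open branch: countermodel on an S4-frame, so not valid in S4, nor in K, T (the same frame is also a K-frame and a T-frame).
S5-tableau for the negation not ((Dia Box not (not q and not r) implies Box not (not q and not r)) or (not r implies Dia r)):
1. not ((Dia Box not (not q and not r) implies Box not (not q and not r)) or (not r implies Dia r)), u
2. not (Dia Box not (not q and not r) implies Box not (not q and not r)), u
3. not (not r implies Dia r), u
4. Dia Box not (not q and not r), u
5. not Box not (not q and not r), u
6. not r, u
7. not Dia r, u
8. Box not (not q and not r), v
9. not r, v
10. not (not q and not r), u
11. not (not q and not r), v
12. q, u
13. q, v
14. not q and not r, w
15. not q, w
16. not r, w
17. not (not q and not r), w
18. r, w
Accessibility: uRu, uRv, uRw, vRu, vRv, vRw, wRu, wRv, wRw
Branch closes: r and not r both at w.
Every branch closes (one shown): valid in S5.

S5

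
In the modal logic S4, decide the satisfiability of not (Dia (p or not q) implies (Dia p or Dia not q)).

No, unsatisfiable

1. not (Dia (p or not q) implies (Dia p or Dia not q)), w0
2. Dia (p or not q), w0   [neg-implies-rule on 1]
3. not (Dia p or Dia not q), w0   [neg-implies-rule on 1]
4. not Dia p, w0   [neg-or-rule on 3]
5. not Dia not q, w0   [neg-or-rule on 3]
6. not p, w0   [neg-Dia-rule on 4 via w0Rw0]
7. q, w0   [neg-Dia-rule on 5 via w0Rw0]
8. p or not q, w1   [Dia-rule on 2: fresh world w1, w0Rw1]
9. not p, w1   [neg-Dia-rule on 4 via w0Rw1]
10. q, w1   [neg-Dia-rule on 5 via w0Rw1]
11. not q, w1   [or-rule on 8 (branches; this branch)]
Accessibility: w0Rw0, w0Rw1, w1Rw1
Branch closes: q and not q both at w1.
All branches of the tableau close; one closing branch shown above.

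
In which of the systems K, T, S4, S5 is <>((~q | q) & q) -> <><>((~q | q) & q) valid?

T, S4, S5

K-tableau for the negation ~(<>((~q | q) & q) -> <><>((~q | q) & q)):
1. ~(<>((~q | q) & q) -> <><>((~q | q) & q)), u
2. <>((~q | q) & q), u
3. ~<><>((~q | q) & q), u
4. (~q | q) & q, v
5. ~q | q, v
6. q, v
7. ~<>((~q | q) & q), v
Accessibility: uRv
Complete open branch: countermodel on a K-frame, so not valid in K.
T-tableau for the negation ~(<>((~q | q) & q) -> <><>((~q | q) & q)):
1. ~(<>((~q | q) & q) -> <><>((~q | q) & q)), u
2. <>((~q | q) & q), u
3. ~<><>((~q | q) & q), u
4. ~<>((~q | q) & q), u
5. ~((~q | q) & q), u
6. ~q, u
7. (~q | q) & q, v
8. ~q | q, v
9. q, v
10. ~<>((~q | q) & q), v
11. ~((~q | q) & q), v
12. ~(~q | q), v
13. ~q, v
Accessibility: uRu, uRv, vRv
Branch closes: q and ~q both at v.
Every branch closes (one shown): valid in T, hence also in S4, S5 (every theorem of T is a theorem of S4 and S5).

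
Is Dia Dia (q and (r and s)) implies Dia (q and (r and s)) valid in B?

Tableau for the negation not (Dia Dia (q and (r and s)) implies Dia (q and (r and s))):
1. not (Dia Dia (q and (r and s)) implies Dia (q and (r and s))), u
2. Dia Dia (q and (r and s)), u   [neg-implies-rule on 1]
3. not Dia (q and (r and s)), u   [neg-implies-rule on 1]
4. not (q and (r and s)), u   [neg-Dia-rule on 3 via uRu]
5. not (r and s), u   [neg-and-rule on 4 (branches; this branch)]
6. not s, u   [neg-and-rule on 5 (branches; this branch)]
7. Dia (q and (r and s)), v   [Dia-rule on 2: fresh world v, uRv]
8. not (q and (r and s)), v   [neg-Dia-rule on 3 via uRv]
9. not (r and s), v   [neg-and-rule on 8 (branches; this branch)]
10. not s, v   [neg-and-rule on 9 (branches; this branch)]
11. q and (r and s), w   [Dia-rule on 7: fresh world w, vRw]
12. q, w   [and-rule on 11]
13. r and s, w   [and-rule on 11]
14. r, w   [and-rule on 13]
15. s, w   [and-rule on 13]
Accessibility: uRu, uRv, vRu, vRv, vRw, wRv, wRw
The negation has an open branch (countermodel exists).

Invalid (countermodel exists)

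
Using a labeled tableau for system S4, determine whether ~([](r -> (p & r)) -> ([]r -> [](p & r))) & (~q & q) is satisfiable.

No, unsatisfiable

1. ~([](r -> (p & r)) -> ([]r -> [](p & r))) & (~q & q), 0
2. ~([](r -> (p & r)) -> ([]r -> [](p & r))), 0   [&-rule on 1]
3. ~q & q, 0   [&-rule on 1]
4. [](r -> (p & r)), 0   [~->-rule on 2]
5. ~([]r -> [](p & r)), 0   [~->-rule on 2]
6. ~q, 0   [&-rule on 3]
7. q, 0   [&-rule on 3]
Accessibility: 0R0
Branch closes: q and ~q both at 0.
All branches of the tableau close; one closing branch shown above.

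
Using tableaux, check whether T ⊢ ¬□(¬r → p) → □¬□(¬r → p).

Invalid (countermodel exists)

Tableau for the negation ¬(¬□(¬r → p) → □¬□(¬r → p)):
1. ¬(¬□(¬r → p) → □¬□(¬r → p)), w0
2. ¬□(¬r → p), w0   [¬→-rule on 1]
3. ¬□¬□(¬r → p), w0   [¬→-rule on 1]
4. ¬(¬r → p), w1   [¬□-rule on 2: fresh world w1, w0Rw1]
5. ¬r, w1   [¬→-rule on 4]
6. ¬p, w1   [¬→-rule on 4]
7. □(¬r → p), w2   [¬□-rule on 3: fresh world w2, w0Rw2]
8. ¬r → p, w2   [□-rule on 7 via w2Rw2]
9. p, w2   [→-rule on 8 (branches; this branch)]
Accessibility: w0Rw0, w0Rw1, w0Rw2, w1Rw1, w2Rw2
The negation has an open branch (countermodel exists).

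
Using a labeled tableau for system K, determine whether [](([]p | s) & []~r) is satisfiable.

1. [](([]p | s) & []~r), w0

Satisfiable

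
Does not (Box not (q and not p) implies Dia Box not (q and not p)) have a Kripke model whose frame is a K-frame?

1. not (Box not (q and not p) implies Dia Box not (q and not p)), u
2. Box not (q and not p), u
3. not Dia Box not (q and not p), u

Yes, satisfiable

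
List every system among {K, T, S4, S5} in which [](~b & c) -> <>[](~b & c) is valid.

T-tableau for the negation ~([](~b & c) -> <>[](~b & c)):
1. ~([](~b & c) -> <>[](~b & c)), 0
2. [](~b & c), 0
3. ~<>[](~b & c), 0
4. ~b & c, 0
5. ~b, 0
6. c, 0
7. ~[](~b & c), 0
8. ~(~b & c), 1
9. ~b & c, 1
10. ~b, 1
11. c, 1
12. ~[](~b & c), 1
13. ~c, 1
Accessibility: 0R0, 0R1, 1R1
Branch closes: c and ~c both at 1.
Every branch closes (one shown): valid in T, hence also in S4, S5 (every theorem of T is a theorem of S4 and S5).
K-tableau for the negation ~([](~b & c) -> <>[](~b & c)):
1. ~([](~b & c) -> <>[](~b & c)), 0
2. [](~b & c), 0
3. ~<>[](~b & c), 0
Complete open branch: countermodel on a K-frame, so not valid in K.

T, S4, S5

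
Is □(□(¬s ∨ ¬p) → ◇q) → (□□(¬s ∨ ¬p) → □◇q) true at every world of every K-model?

Tableau for the negation ¬(□(□(¬s ∨ ¬p) → ◇q) → (□□(¬s ∨ ¬p) → □◇q)):
1. ¬(□(□(¬s ∨ ¬p) → ◇q) → (□□(¬s ∨ ¬p) → □◇q)), u
2. □(□(¬s ∨ ¬p) → ◇q), u   [¬→-rule on 1]
3. ¬(□□(¬s ∨ ¬p) → □◇q), u   [¬→-rule on 1]
4. □□(¬s ∨ ¬p), u   [¬→-rule on 3]
5. ¬□◇q, u   [¬→-rule on 3]
6. ¬◇q, v   [¬□-rule on 5: fresh world v, uRv]
7. □(¬s ∨ ¬p) → ◇q, v   [□-rule on 2 via uRv]
8. □(¬s ∨ ¬p), v   [□-rule on 4 via uRv]
9. ¬□(¬s ∨ ¬p), v   [→-rule on 7 (branches; this branch)]
10. ¬(¬s ∨ ¬p), w   [¬□-rule on 9: fresh world w, vRw]
11. s, w   [¬∨-rule on 10]
12. p, w   [¬∨-rule on 10]
13. ¬q, w   [¬◇-rule on 6 via vRw]
14. ¬s ∨ ¬p, w   [□-rule on 8 via vRw]
15. ¬p, w   [∨-rule on 14 (branches; this branch)]
Accessibility: uRv, vRw
Branch closes: p and ¬p both at w.
Every branch of the negation's tableau closes; the branch above is one of them.

Valid in K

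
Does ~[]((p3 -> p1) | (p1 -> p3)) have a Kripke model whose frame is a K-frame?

Unsatisfiable

1. ~[]((p3 -> p1) | (p1 -> p3)), 0
2. ~((p3 -> p1) | (p1 -> p3)), 1   [~[]-rule on 1: fresh world 1, 0R1]
3. ~(p3 -> p1), 1   [~|-rule on 2]
4. ~(p1 -> p3), 1   [~|-rule on 2]
5. p3, 1   [~->-rule on 3]
6. ~p1, 1   [~->-rule on 3]
7. p1, 1   [~->-rule on 4]
8. ~p3, 1   [~->-rule on 4]
Accessibility: 0R1
Branch closes: p1 and ~p1 both at 1.
All branches of the tableau close; one closing branch shown above.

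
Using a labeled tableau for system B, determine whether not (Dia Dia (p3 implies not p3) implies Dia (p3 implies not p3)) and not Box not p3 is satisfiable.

Satisfiable

1. not (Dia Dia (p3 implies not p3) implies Dia (p3 implies not p3)) and not Box not p3, u
2. not (Dia Dia (p3 implies not p3) implies Dia (p3 implies not p3)), u   [and-rule on 1]
3. not Box not p3, u   [and-rule on 1]
4. Dia Dia (p3 implies not p3), u   [neg-implies-rule on 2]
5. not Dia (p3 implies not p3), u   [neg-implies-rule on 2]
6. not (p3 implies not p3), u   [neg-Dia-rule on 5 via uRu]
7. p3, u   [neg-implies-rule on 6]
8. p3, v   [neg-Box-rule on 3: fresh world v, uRv]
9. not (p3 implies not p3), v   [neg-Dia-rule on 5 via uRv]
10. Dia (p3 implies not p3), w   [Dia-rule on 4: fresh world w, uRw]
11. not (p3 implies not p3), w   [neg-Dia-rule on 5 via uRw]
12. p3, w   [neg-implies-rule on 11]
13. p3 implies not p3, x   [Dia-rule on 10: fresh world x, wRx]
14. not p3, x   [implies-rule on 13 (branches; this branch)]
Accessibility: uRu, uRv, uRw, vRu, vRv, wRu, wRw, wRx, xRw, xRx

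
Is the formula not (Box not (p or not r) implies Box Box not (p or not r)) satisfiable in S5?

Unsatisfiable (every branch closes)

1. not (Box not (p or not r) implies Box Box not (p or not r)), w0
2. Box not (p or not r), w0
3. not Box Box not (p or not r), w0
4. not (p or not r), w0
5. not p, w0
6. r, w0
7. not Box not (p or not r), w1
8. not (p or not r), w1
9. not p, w1
10. r, w1
11. p or not r, w2
12. not (p or not r), w2
13. not p, w2
14. r, w2
15. not r, w2
Accessibility: w0Rw0, w0Rw1, w0Rw2, w1Rw0, w1Rw1, w1Rw2, w2Rw0, w2Rw1, w2Rw2
Branch closes: r and not r both at w2.
Every branch closes; the branch above is one of them.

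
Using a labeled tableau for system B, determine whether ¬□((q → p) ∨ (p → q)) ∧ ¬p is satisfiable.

Unsatisfiable

1. ¬□((q → p) ∨ (p → q)) ∧ ¬p, w0
2. ¬□((q → p) ∨ (p → q)), w0
3. ¬p, w0
4. ¬((q → p) ∨ (p → q)), w1
5. ¬(q → p), w1
6. ¬(p → q), w1
7. q, w1
8. ¬p, w1
9. p, w1
10. ¬q, w1
Accessibility: w0Rw0, w0Rw1, w1Rw0, w1Rw1
Branch closes: p and ¬p both at w1.
(One branch shown.) All branches close.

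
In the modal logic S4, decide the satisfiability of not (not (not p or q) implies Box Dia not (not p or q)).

1. not (not (not p or q) implies Box Dia not (not p or q)), 0
2. not (not p or q), 0
3. not Box Dia not (not p or q), 0
4. p, 0
5. not q, 0
6. not Dia not (not p or q), 1
7. not p or q, 1
8. q, 1
Accessibility: 0R0, 0R1, 1R1

Satisfiable (open branch found)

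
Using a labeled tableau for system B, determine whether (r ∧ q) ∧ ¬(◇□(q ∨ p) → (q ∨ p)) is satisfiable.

1. (r ∧ q) ∧ ¬(◇□(q ∨ p) → (q ∨ p)), 0
2. r ∧ q, 0
3. ¬(◇□(q ∨ p) → (q ∨ p)), 0
4. r, 0
5. q, 0
6. ◇□(q ∨ p), 0
7. ¬(q ∨ p), 0
8. ¬q, 0
9. ¬p, 0
Accessibility: 0R0
Branch closes: q and ¬q both at 0.
(One branch shown.) All branches close.

Unsatisfiable (every branch closes)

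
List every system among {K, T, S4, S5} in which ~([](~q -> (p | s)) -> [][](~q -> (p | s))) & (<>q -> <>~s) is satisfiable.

S4-tableau for the formula:
1. ~([](~q -> (p | s)) -> [][](~q -> (p | s))) & (<>q -> <>~s), w0
2. ~([](~q -> (p | s)) -> [][](~q -> (p | s))), w0
3. <>q -> <>~s, w0
4. [](~q -> (p | s)), w0
5. ~[][](~q -> (p | s)), w0
6. ~q -> (p | s), w0
7. <>~s, w0
8. p | s, w0
9. s, w0
10. ~[](~q -> (p | s)), w1
11. ~q -> (p | s), w1
12. p | s, w1
13. s, w1
14. ~s, w2
15. ~q -> (p | s), w2
16. p | s, w2
17. p, w2
18. ~(~q -> (p | s)), w3
19. ~q, w3
20. ~(p | s), w3
21. ~p, w3
22. ~s, w3
23. ~q -> (p | s), w3
24. p | s, w3
25. s, w3
Accessibility: w0Rw0, w0Rw1, w0Rw2, w0Rw3, w1Rw1, w1Rw3, w2Rw2, w3Rw3
Branch closes: s and ~s both at w3.
Every branch closes (one shown): unsatisfiable in S4, hence also in S5 (every S5-frame is an S4-frame).
T-tableau for the formula:
1. ~([](~q -> (p | s)) -> [][](~q -> (p | s))) & (<>q -> <>~s), w0
2. ~([](~q -> (p | s)) -> [][](~q -> (p | s))), w0
3. <>q -> <>~s, w0
4. [](~q -> (p | s)), w0
5. ~[][](~q -> (p | s)), w0
6. ~q -> (p | s), w0
7. <>~s, w0
8. p | s, w0
9. s, w0
10. ~[](~q -> (p | s)), w1
11. ~q -> (p | s), w1
12. p | s, w1
13. s, w1
14. ~s, w2
15. ~q -> (p | s), w2
16. p | s, w2
17. p, w2
18. ~(~q -> (p | s)), w3
19. ~q, w3
20. ~(p | s), w3
21. ~p, w3
22. ~s, w3
Accessibility: w0Rw0, w0Rw1, w0Rw2, w1Rw1, w1Rw3, w2Rw2, w3Rw3
Complete open branch: satisfiable in T, hence also in K (this T-model is also a K-model).

K, T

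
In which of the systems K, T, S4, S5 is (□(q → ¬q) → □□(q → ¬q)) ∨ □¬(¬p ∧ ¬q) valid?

S4, S5

S4-tableau for the negation ¬((□(q → ¬q) → □□(q → ¬q)) ∨ □¬(¬p ∧ ¬q)):
1. ¬((□(q → ¬q) → □□(q → ¬q)) ∨ □¬(¬p ∧ ¬q)), u
2. ¬(□(q → ¬q) → □□(q → ¬q)), u
3. ¬□¬(¬p ∧ ¬q), u
4. □(q → ¬q), u
5. ¬□□(q → ¬q), u
6. q → ¬q, u
7. ¬q, u
8. ¬p ∧ ¬q, v
9. ¬p, v
10. ¬q, v
11. q → ¬q, v
12. ¬□(q → ¬q), w
13. q → ¬q, w
14. ¬q, w
15. ¬(q → ¬q), x
16. q, x
17. q → ¬q, x
18. ¬q, x
Accessibility: uRu, uRv, uRw, uRx, vRv, wRw, wRx, xRx
Branch closes: q and ¬q both at x.
Every branch closes (one shown): valid in S4, hence also in S5 (every theorem of S4 is a theorem of S5).
T-tableau for the negation ¬((□(q → ¬q) → □□(q → ¬q)) ∨ □¬(¬p ∧ ¬q)):
1. ¬((□(q → ¬q) → □□(q → ¬q)) ∨ □¬(¬p ∧ ¬q)), u
2. ¬(□(q → ¬q) → □□(q → ¬q)), u
3. ¬□¬(¬p ∧ ¬q), u
4. □(q → ¬q), u
5. ¬□□(q → ¬q), u
6. q → ¬q, u
7. ¬q, u
8. ¬p ∧ ¬q, v
9. ¬p, v
10. ¬q, v
11. q → ¬q, v
12. ¬□(q → ¬q), w
13. q → ¬q, w
14. ¬q, w
15. ¬(q → ¬q), x
16. q, x
Accessibility: uRu, uRv, uRw, vRv, wRw, wRx, xRx
Complete open branch: countermodel on a T-frame, so not valid in T, nor in K (the same frame is also a K-frame).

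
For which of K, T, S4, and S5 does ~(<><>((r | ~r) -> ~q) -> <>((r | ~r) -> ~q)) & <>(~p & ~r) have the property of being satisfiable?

K, T

S4-tableau for the formula:
1. ~(<><>((r | ~r) -> ~q) -> <>((r | ~r) -> ~q)) & <>(~p & ~r), 0
2. ~(<><>((r | ~r) -> ~q) -> <>((r | ~r) -> ~q)), 0
3. <>(~p & ~r), 0
4. <><>((r | ~r) -> ~q), 0
5. ~<>((r | ~r) -> ~q), 0
6. ~((r | ~r) -> ~q), 0
7. r | ~r, 0
8. q, 0
9. ~r, 0
10. ~p & ~r, 1
11. ~p, 1
12. ~r, 1
13. ~((r | ~r) -> ~q), 1
14. r | ~r, 1
15. q, 1
16. <>((r | ~r) -> ~q), 2
17. ~((r | ~r) -> ~q), 2
18. r | ~r, 2
19. q, 2
20. ~r, 2
21. (r | ~r) -> ~q, 3
22. ~((r | ~r) -> ~q), 3
23. r | ~r, 3
24. q, 3
25. ~(r | ~r), 3
26. ~r, 3
27. r, 3
Accessibility: 0R0, 0R1, 0R2, 0R3, 1R1, 2R2, 2R3, 3R3
Branch closes: r and ~r both at 3.
Every branch closes (one shown): unsatisfiable in S4, hence also in S5 (every S5-frame is an S4-frame).
T-tableau for the formula:
1. ~(<><>((r | ~r) -> ~q) -> <>((r | ~r) -> ~q)) & <>(~p & ~r), 0
2. ~(<><>((r | ~r) -> ~q) -> <>((r | ~r) -> ~q)), 0
3. <>(~p & ~r), 0
4. <><>((r | ~r) -> ~q), 0
5. ~<>((r | ~r) -> ~q), 0
6. ~((r | ~r) -> ~q), 0
7. r | ~r, 0
8. q, 0
9. ~r, 0
10. ~p & ~r, 1
11. ~p, 1
12. ~r, 1
13. ~((r | ~r) -> ~q), 1
14. r | ~r, 1
15. q, 1
16. <>((r | ~r) -> ~q), 2
17. ~((r | ~r) -> ~q), 2
18. r | ~r, 2
19. q, 2
20. ~r, 2
21. (r | ~r) -> ~q, 3
22. ~q, 3
Accessibility: 0R0, 0R1, 0R2, 1R1, 2R2, 2R3, 3R3
Complete open branch: satisfiable in T, hence also in K (this T-model is also a K-model).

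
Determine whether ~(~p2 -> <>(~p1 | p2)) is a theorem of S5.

Invalid (countermodel exists)

Tableau for the negation ~p2 -> <>(~p1 | p2):
1. ~p2 -> <>(~p1 | p2), 0
2. <>(~p1 | p2), 0
3. ~p1 | p2, 1
4. p2, 1
Accessibility: 0R0, 0R1, 1R0, 1R1
The negation has an open branch (countermodel exists).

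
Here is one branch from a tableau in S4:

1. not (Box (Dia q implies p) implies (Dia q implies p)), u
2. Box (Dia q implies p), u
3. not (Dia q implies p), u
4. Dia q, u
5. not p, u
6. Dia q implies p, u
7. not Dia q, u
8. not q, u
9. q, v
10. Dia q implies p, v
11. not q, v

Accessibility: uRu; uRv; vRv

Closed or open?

Both q and not q appear at v.

Closed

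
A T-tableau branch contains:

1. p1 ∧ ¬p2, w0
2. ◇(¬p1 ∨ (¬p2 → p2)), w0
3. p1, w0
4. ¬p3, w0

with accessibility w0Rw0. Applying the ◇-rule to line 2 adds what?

a fresh world w1 with w0Rw1, and ¬p1 ∨ (¬p2 → p2) at w1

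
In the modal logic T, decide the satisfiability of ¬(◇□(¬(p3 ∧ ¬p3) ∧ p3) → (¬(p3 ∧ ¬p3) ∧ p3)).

Satisfiable (open branch found)

1. ¬(◇□(¬(p3 ∧ ¬p3) ∧ p3) → (¬(p3 ∧ ¬p3) ∧ p3)), 0
2. ◇□(¬(p3 ∧ ¬p3) ∧ p3), 0
3. ¬(¬(p3 ∧ ¬p3) ∧ p3), 0
4. ¬p3, 0
5. □(¬(p3 ∧ ¬p3) ∧ p3), 1
6. ¬(p3 ∧ ¬p3) ∧ p3, 1
7. ¬(p3 ∧ ¬p3), 1
8. p3, 1
Accessibility: 0R0, 0R1, 1R1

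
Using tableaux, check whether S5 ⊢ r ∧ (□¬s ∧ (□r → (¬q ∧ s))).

Tableau for the negation ¬(r ∧ (□¬s ∧ (□r → (¬q ∧ s)))):
1. ¬(r ∧ (□¬s ∧ (□r → (¬q ∧ s)))), 0
2. ¬(□¬s ∧ (□r → (¬q ∧ s))), 0
3. ¬(□r → (¬q ∧ s)), 0
4. □r, 0
5. ¬(¬q ∧ s), 0
6. r, 0
7. ¬s, 0
Accessibility: 0R0
The negation has an open branch (countermodel exists).

Not valid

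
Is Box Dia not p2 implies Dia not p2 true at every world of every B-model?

Valid in B

Tableau for the negation not (Box Dia not p2 implies Dia not p2):
1. not (Box Dia not p2 implies Dia not p2), w0
2. Box Dia not p2, w0   [neg-implies-rule on 1]
3. not Dia not p2, w0   [neg-implies-rule on 1]
4. Dia not p2, w0   [Box-rule on 2 via w0Rw0]
5. p2, w0   [neg-Dia-rule on 3 via w0Rw0]
6. not p2, w1   [Dia-rule on 4: fresh world w1, w0Rw1]
7. Dia not p2, w1   [Box-rule on 2 via w0Rw1]
8. p2, w1   [neg-Dia-rule on 3 via w0Rw1]
Accessibility: w0Rw0, w0Rw1, w1Rw0, w1Rw1
Branch closes: p2 and not p2 both at w1.
All branches of the negation close; one closing branch shown above.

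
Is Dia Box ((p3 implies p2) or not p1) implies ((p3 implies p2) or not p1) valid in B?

Tableau for the negation not (Dia Box ((p3 implies p2) or not p1) implies ((p3 implies p2) or not p1)):
1. not (Dia Box ((p3 implies p2) or not p1) implies ((p3 implies p2) or not p1)), w0
2. Dia Box ((p3 implies p2) or not p1), w0
3. not ((p3 implies p2) or not p1), w0
4. not (p3 implies p2), w0
5. p1, w0
6. p3, w0
7. not p2, w0
8. Box ((p3 implies p2) or not p1), w1
9. (p3 implies p2) or not p1, w0
10. (p3 implies p2) or not p1, w1
11. p3 implies p2, w0
12. not p1, w1
13. p2, w0
Accessibility: w0Rw0, w0Rw1, w1Rw0, w1Rw1
Branch closes: p2 and not p2 both at w0.
All branches of the negation close; one closing branch shown above.

Valid in B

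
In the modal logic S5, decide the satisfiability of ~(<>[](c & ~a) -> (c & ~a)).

Unsatisfiable (every branch closes)

1. ~(<>[](c & ~a) -> (c & ~a)), w0
2. <>[](c & ~a), w0   [~->-rule on 1]
3. ~(c & ~a), w0   [~->-rule on 1]
4. a, w0   [~&-rule on 3 (branches; this branch)]
5. [](c & ~a), w1   [<>-rule on 2: fresh world w1, w0Rw1]
6. c & ~a, w0   [[]-rule on 5 via w1Rw0]
7. c, w0   [&-rule on 6]
8. ~a, w0   [&-rule on 6]
Accessibility: w0Rw0, w0Rw1, w1Rw0, w1Rw1
Branch closes: a and ~a both at w0.
(One branch shown.) All branches close.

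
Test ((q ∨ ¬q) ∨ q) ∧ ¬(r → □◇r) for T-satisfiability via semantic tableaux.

Satisfiable (open branch found)

1. ((q ∨ ¬q) ∨ q) ∧ ¬(r → □◇r), u
2. (q ∨ ¬q) ∨ q, u
3. ¬(r → □◇r), u
4. r, u
5. ¬□◇r, u
6. q, u
7. ¬◇r, v
8. ¬r, v
Accessibility: uRu, uRv, vRv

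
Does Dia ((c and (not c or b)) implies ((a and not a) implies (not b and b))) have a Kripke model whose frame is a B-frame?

Yes, satisfiable

1. Dia ((c and (not c or b)) implies ((a and not a) implies (not b and b))), w0
2. (c and (not c or b)) implies ((a and not a) implies (not b and b)), w1
3. (a and not a) implies (not b and b), w1
4. not (a and not a), w1
5. a, w1
Accessibility: w0Rw0, w0Rw1, w1Rw0, w1Rw1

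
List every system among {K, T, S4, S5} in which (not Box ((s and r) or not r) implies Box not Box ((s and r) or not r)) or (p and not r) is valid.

S5

S5-tableau for the negation not ((not Box ((s and r) or not r) implies Box not Box ((s and r) or not r)) or (p and not r)):
1. not ((not Box ((s and r) or not r) implies Box not Box ((s and r) or not r)) or (p and not r)), w0
2. not (not Box ((s and r) or not r) implies Box not Box ((s and r) or not r)), w0
3. not (p and not r), w0
4. not Box ((s and r) or not r), w0
5. not Box not Box ((s and r) or not r), w0
6. r, w0
7. not ((s and r) or not r), w1
8. not (s and r), w1
9. r, w1
10. not s, w1
11. Box ((s and r) or not r), w2
12. (s and r) or not r, w0
13. (s and r) or not r, w1
14. (s and r) or not r, w2
15. s and r, w0
16. s, w0
17. s and r, w1
18. s, w1
Accessibility: w0Rw0, w0Rw1, w0Rw2, w1Rw0, w1Rw1, w1Rw2, w2Rw0, w2Rw1, w2Rw2
Branch closes: s and not s both at w1.
Every branch closes (one shown): valid in S5.
S4-tableau for the negation not ((not Box ((s and r) or not r) implies Box not Box ((s and r) or not r)) or (p and not r)):
1. not ((not Box ((s and r) or not r) implies Box not Box ((s and r) or not r)) or (p and not r)), w0
2. not (not Box ((s and r) or not r) implies Box not Box ((s and r) or not r)), w0
3. not (p and not r), w0
4. not Box ((s and r) or not r), w0
5. not Box not Box ((s and r) or not r), w0
6. r, w0
7. not ((s and r) or not r), w1
8. not (s and r), w1
9. r, w1
10. not s, w1
11. Box ((s and r) or not r), w2
12. (s and r) or not r, w2
13. not r, w2
Accessibility: w0Rw0, w0Rw1, w0Rw2, w1Rw1, w2Rw2
Complete open branch: countermodel on an S4-frame, so not valid in S4, nor in K, T (the same frame is also a K-frame and a T-frame).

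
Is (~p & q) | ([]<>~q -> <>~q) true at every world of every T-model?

Valid

Tableau for the negation ~((~p & q) | ([]<>~q -> <>~q)):
1. ~((~p & q) | ([]<>~q -> <>~q)), w0
2. ~(~p & q), w0   [~|-rule on 1]
3. ~([]<>~q -> <>~q), w0   [~|-rule on 1]
4. []<>~q, w0   [~->-rule on 3]
5. ~<>~q, w0   [~->-rule on 3]
6. <>~q, w0   [[]-rule on 4 via w0Rw0]
7. q, w0   [~<>-rule on 5 via w0Rw0]
8. p, w0   [~&-rule on 2 (branches; this branch)]
9. ~q, w1   [<>-rule on 6: fresh world w1, w0Rw1]
10. <>~q, w1   [[]-rule on 4 via w0Rw1]
11. q, w1   [~<>-rule on 5 via w0Rw1]
Accessibility: w0Rw0, w0Rw1, w1Rw1
Branch closes: q and ~q both at w1.
Every branch of the negation's tableau closes; the branch above is one of them.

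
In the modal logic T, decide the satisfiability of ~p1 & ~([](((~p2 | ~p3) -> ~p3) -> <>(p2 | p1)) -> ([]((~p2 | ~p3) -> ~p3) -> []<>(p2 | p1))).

1. ~p1 & ~([](((~p2 | ~p3) -> ~p3) -> <>(p2 | p1)) -> ([]((~p2 | ~p3) -> ~p3) -> []<>(p2 | p1))), 0
2. ~p1, 0
3. ~([](((~p2 | ~p3) -> ~p3) -> <>(p2 | p1)) -> ([]((~p2 | ~p3) -> ~p3) -> []<>(p2 | p1))), 0
4. [](((~p2 | ~p3) -> ~p3) -> <>(p2 | p1)), 0
5. ~([]((~p2 | ~p3) -> ~p3) -> []<>(p2 | p1)), 0
6. []((~p2 | ~p3) -> ~p3), 0
7. ~[]<>(p2 | p1), 0
8. ((~p2 | ~p3) -> ~p3) -> <>(p2 | p1), 0
9. (~p2 | ~p3) -> ~p3, 0
10. <>(p2 | p1), 0
11. ~(~p2 | ~p3), 0
12. p2, 0
13. p3, 0
14. ~<>(p2 | p1), 1
15. ((~p2 | ~p3) -> ~p3) -> <>(p2 | p1), 1
16. (~p2 | ~p3) -> ~p3, 1
17. ~(p2 | p1), 1
18. ~p2, 1
19. ~p1, 1
20. <>(p2 | p1), 1
21. ~p3, 1
22. p2 | p1, 2
23. ((~p2 | ~p3) -> ~p3) -> <>(p2 | p1), 2
24. (~p2 | ~p3) -> ~p3, 2
25. p1, 2
26. <>(p2 | p1), 2
27. ~(~p2 | ~p3), 2
28. p2, 2
29. p3, 2
30. p2 | p1, 3
31. ~(p2 | p1), 3
32. ~p2, 3
33. ~p1, 3
34. p1, 3
Accessibility: 0R0, 0R1, 0R2, 1R1, 1R3, 2R2, 3R3
Branch closes: p1 and ~p1 both at 3.
All branches of the tableau close; one closing branch shown above.

Unsatisfiable (every branch closes)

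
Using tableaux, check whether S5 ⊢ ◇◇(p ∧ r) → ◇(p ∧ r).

Valid

Tableau for the negation ¬(◇◇(p ∧ r) → ◇(p ∧ r)):
1. ¬(◇◇(p ∧ r) → ◇(p ∧ r)), 0
2. ◇◇(p ∧ r), 0
3. ¬◇(p ∧ r), 0
4. ¬(p ∧ r), 0
5. ¬r, 0
6. ◇(p ∧ r), 1
7. ¬(p ∧ r), 1
8. ¬r, 1
9. p ∧ r, 2
10. p, 2
11. r, 2
12. ¬(p ∧ r), 2
13. ¬r, 2
Accessibility: 0R0, 0R1, 0R2, 1R0, 1R1, 1R2, 2R0, 2R1, 2R2
Branch closes: r and ¬r both at 2.
Every branch of the negation's tableau closes; the branch above is one of them.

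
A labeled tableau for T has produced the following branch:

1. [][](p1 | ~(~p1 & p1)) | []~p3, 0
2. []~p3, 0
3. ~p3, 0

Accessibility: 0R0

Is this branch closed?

No world carries both an atom and its negation.

Open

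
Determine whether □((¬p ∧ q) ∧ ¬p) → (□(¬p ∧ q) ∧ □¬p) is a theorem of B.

Yes, valid

Tableau for the negation ¬(□((¬p ∧ q) ∧ ¬p) → (□(¬p ∧ q) ∧ □¬p)):
1. ¬(□((¬p ∧ q) ∧ ¬p) → (□(¬p ∧ q) ∧ □¬p)), u
2. □((¬p ∧ q) ∧ ¬p), u
3. ¬(□(¬p ∧ q) ∧ □¬p), u
4. (¬p ∧ q) ∧ ¬p, u
5. ¬p ∧ q, u
6. ¬p, u
7. q, u
8. ¬□(¬p ∧ q), u
9. ¬(¬p ∧ q), v
10. (¬p ∧ q) ∧ ¬p, v
11. ¬p ∧ q, v
12. ¬p, v
13. q, v
14. ¬q, v
Accessibility: uRu, uRv, vRu, vRv
Branch closes: q and ¬q both at v.
All branches of the negation close; one closing branch shown above.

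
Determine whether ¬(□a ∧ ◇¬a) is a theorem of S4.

Valid

Tableau for the negation □a ∧ ◇¬a:
1. □a ∧ ◇¬a, 0
2. □a, 0
3. ◇¬a, 0
4. a, 0
5. ¬a, 1
6. a, 1
Accessibility: 0R0, 0R1, 1R1
Branch closes: a and ¬a both at 1.
All branches of the negation close; one closing branch shown above.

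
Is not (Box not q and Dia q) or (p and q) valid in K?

Tableau for the negation not (not (Box not q and Dia q) or (p and q)):
1. not (not (Box not q and Dia q) or (p and q)), u
2. Box not q and Dia q, u   [neg-or-rule on 1]
3. not (p and q), u   [neg-or-rule on 1]
4. Box not q, u   [and-rule on 2]
5. Dia q, u   [and-rule on 2]
6. not q, u   [neg-and-rule on 3 (branches; this branch)]
7. q, v   [Dia-rule on 5: fresh world v, uRv]
8. not q, v   [Box-rule on 4 via uRv]
Accessibility: uRv
Branch closes: q and not q both at v.
Every branch of the negation's tableau closes; the branch above is one of them.

Valid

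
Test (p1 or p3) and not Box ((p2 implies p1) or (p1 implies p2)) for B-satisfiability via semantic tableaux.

1. (p1 or p3) and not Box ((p2 implies p1) or (p1 implies p2)), u
2. p1 or p3, u
3. not Box ((p2 implies p1) or (p1 implies p2)), u
4. p3, u
5. not ((p2 implies p1) or (p1 implies p2)), v
6. not (p2 implies p1), v
7. not (p1 implies p2), v
8. p2, v
9. not p1, v
10. p1, v
11. not p2, v
Accessibility: uRu, uRv, vRu, vRv
Branch closes: p1 and not p1 both at v.
(One branch shown.) All branches close.

No, unsatisfiable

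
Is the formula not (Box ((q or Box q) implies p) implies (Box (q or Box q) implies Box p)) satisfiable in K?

Unsatisfiable (every branch closes)

1. not (Box ((q or Box q) implies p) implies (Box (q or Box q) implies Box p)), u
2. Box ((q or Box q) implies p), u
3. not (Box (q or Box q) implies Box p), u
4. Box (q or Box q), u
5. not Box p, u
6. not p, v
7. (q or Box q) implies p, v
8. q or Box q, v
9. not (q or Box q), v
10. not q, v
11. not Box q, v
12. Box q, v
13. not q, w
14. q, w
Accessibility: uRv, vRw
Branch closes: q and not q both at w.
(One branch shown.) All branches close.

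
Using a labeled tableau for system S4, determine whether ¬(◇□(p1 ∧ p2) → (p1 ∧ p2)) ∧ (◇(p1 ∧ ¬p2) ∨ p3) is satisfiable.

Yes, satisfiable

1. ¬(◇□(p1 ∧ p2) → (p1 ∧ p2)) ∧ (◇(p1 ∧ ¬p2) ∨ p3), u
2. ¬(◇□(p1 ∧ p2) → (p1 ∧ p2)), u
3. ◇(p1 ∧ ¬p2) ∨ p3, u
4. ◇□(p1 ∧ p2), u
5. ¬(p1 ∧ p2), u
6. p3, u
7. ¬p2, u
8. □(p1 ∧ p2), v
9. p1 ∧ p2, v
10. p1, v
11. p2, v
Accessibility: uRu, uRv, vRv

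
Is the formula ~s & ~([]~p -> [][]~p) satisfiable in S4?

1. ~s & ~([]~p -> [][]~p), 0
2. ~s, 0   [&-rule on 1]
3. ~([]~p -> [][]~p), 0   [&-rule on 1]
4. []~p, 0   [~->-rule on 3]
5. ~[][]~p, 0   [~->-rule on 3]
6. ~p, 0   [[]-rule on 4 via 0R0]
7. ~[]~p, 1   [~[]-rule on 5: fresh world 1, 0R1]
8. ~p, 1   [[]-rule on 4 via 0R1]
9. p, 2   [~[]-rule on 7: fresh world 2, 1R2]
10. ~p, 2   [[]-rule on 4 via 0R2]
Accessibility: 0R0, 0R1, 0R2, 1R1, 1R2, 2R2
Branch closes: p and ~p both at 2.
Every branch closes; the branch above is one of them.

Unsatisfiable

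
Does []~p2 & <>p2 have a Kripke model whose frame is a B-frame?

1. []~p2 & <>p2, u
2. []~p2, u   [&-rule on 1]
3. <>p2, u   [&-rule on 1]
4. ~p2, u   [[]-rule on 2 via uRu]
5. p2, v   [<>-rule on 3: fresh world v, uRv]
6. ~p2, v   [[]-rule on 2 via uRv]
Accessibility: uRu, uRv, vRu, vRv
Branch closes: p2 and ~p2 both at v.
(One branch shown.) All branches close.

Unsatisfiable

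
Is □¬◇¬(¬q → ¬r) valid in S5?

Invalid (countermodel exists)

Tableau for the negation ¬□¬◇¬(¬q → ¬r):
1. ¬□¬◇¬(¬q → ¬r), u
2. ◇¬(¬q → ¬r), v   [¬□-rule on 1: fresh world v, uRv]
3. ¬(¬q → ¬r), w   [◇-rule on 2: fresh world w, vRw]
4. ¬q, w   [¬→-rule on 3]
5. r, w   [¬→-rule on 3]
Accessibility: uRu, uRv, uRw, vRu, vRv, vRw, wRu, wRv, wRw
The negation has an open branch (countermodel exists).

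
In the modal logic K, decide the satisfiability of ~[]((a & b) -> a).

Unsatisfiable

1. ~[]((a & b) -> a), 0
2. ~((a & b) -> a), 1   [~[]-rule on 1: fresh world 1, 0R1]
3. a & b, 1   [~->-rule on 2]
4. ~a, 1   [~->-rule on 2]
5. a, 1   [&-rule on 3]
6. b, 1   [&-rule on 3]
Accessibility: 0R1
Branch closes: a and ~a both at 1.
(One branch shown.) All branches close.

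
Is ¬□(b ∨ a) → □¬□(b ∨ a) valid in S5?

Tableau for the negation ¬(¬□(b ∨ a) → □¬□(b ∨ a)):
1. ¬(¬□(b ∨ a) → □¬□(b ∨ a)), w0
2. ¬□(b ∨ a), w0
3. ¬□¬□(b ∨ a), w0
4. ¬(b ∨ a), w1
5. ¬b, w1
6. ¬a, w1
7. □(b ∨ a), w2
8. b ∨ a, w0
9. b ∨ a, w1
10. b ∨ a, w2
11. a, w0
12. a, w1
Accessibility: w0Rw0, w0Rw1, w0Rw2, w1Rw0, w1Rw1, w1Rw2, w2Rw0, w2Rw1, w2Rw2
Branch closes: a and ¬a both at w1.
Every branch of the negation's tableau closes; the branch above is one of them.

Yes, valid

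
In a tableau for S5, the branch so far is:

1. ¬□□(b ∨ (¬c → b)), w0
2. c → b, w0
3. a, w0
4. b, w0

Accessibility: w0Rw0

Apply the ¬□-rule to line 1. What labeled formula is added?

a fresh world w1 with w0Rw1, and ¬□(b ∨ (¬c → b)) at w1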